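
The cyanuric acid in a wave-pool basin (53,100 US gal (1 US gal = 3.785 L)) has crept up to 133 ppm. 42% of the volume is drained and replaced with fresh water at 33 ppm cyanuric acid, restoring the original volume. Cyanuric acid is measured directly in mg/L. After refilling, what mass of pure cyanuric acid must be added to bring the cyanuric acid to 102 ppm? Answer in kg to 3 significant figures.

2.21 kg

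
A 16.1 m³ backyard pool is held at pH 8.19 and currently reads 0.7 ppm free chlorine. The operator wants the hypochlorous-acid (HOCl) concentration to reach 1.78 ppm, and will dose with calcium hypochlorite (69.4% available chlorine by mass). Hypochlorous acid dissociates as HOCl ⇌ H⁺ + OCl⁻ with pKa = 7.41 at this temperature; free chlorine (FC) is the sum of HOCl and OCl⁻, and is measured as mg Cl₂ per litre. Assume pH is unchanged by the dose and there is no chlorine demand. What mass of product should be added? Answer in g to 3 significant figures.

274 g

Volume: 16.1 m³ = 16,100 L.
[OCl⁻]/[HOCl] = 10^(pH − pKa) = 10^(8.19 − 7.41) = 6.026; fraction as HOCl = 1/(1 + 6.026) = 0.1423.
Free chlorine required for 1.78 ppm HOCl: 1.78 / 0.1423 = 12.51 ppm.
FC to add: 12.51 − 0.7 = 11.81 mg/L as Cl₂.
Cl₂ equivalent: 11.81 mg/L × 16,100 L = 190.1 g.
Product at 69.4% available Cl: 190.1 / 0.694 = 273.9 g.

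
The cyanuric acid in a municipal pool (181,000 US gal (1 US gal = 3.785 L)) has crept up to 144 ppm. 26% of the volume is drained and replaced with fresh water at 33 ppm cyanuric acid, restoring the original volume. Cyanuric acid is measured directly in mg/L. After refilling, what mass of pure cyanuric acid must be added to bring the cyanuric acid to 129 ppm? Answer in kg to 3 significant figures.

9.50 kg

Volume: 181,000 US gal × 3.785 L/gal = 685,085 L.
After draining 26% and refilling: 144 × 0.74 + 33 × 0.26 = 115.14 ppm.
Deficit to target: 129 − 115.14 = 13.86 mg/L.
Mass: 13.86 mg/L × 685,085 L = 9495 g cyanuric acid.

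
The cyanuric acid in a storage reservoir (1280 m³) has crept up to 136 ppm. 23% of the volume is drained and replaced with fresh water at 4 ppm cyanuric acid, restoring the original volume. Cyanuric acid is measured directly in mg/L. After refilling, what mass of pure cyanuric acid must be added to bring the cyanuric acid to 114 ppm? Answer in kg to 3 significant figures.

10.7 kg

Volume: 1280 m³ = 1,280,000 L.
After draining 23% and refilling: 136 × 0.77 + 4 × 0.23 = 105.64 ppm.
Deficit to target: 114 − 105.64 = 8.36 mg/L.
Mass: 8.36 mg/L × 1,280,000 L = 10,700 g cyanuric acid.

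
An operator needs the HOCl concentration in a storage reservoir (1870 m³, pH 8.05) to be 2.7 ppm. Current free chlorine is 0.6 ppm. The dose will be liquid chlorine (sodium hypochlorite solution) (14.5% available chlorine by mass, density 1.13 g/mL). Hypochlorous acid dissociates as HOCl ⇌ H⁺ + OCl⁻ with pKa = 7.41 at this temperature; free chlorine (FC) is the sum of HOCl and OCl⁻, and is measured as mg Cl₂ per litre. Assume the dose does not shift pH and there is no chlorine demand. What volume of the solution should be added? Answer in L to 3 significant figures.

Volume: 1870 m³ = 1,870,000 L.
[OCl⁻]/[HOCl] = 10^(pH − pKa) = 10^(8.05 − 7.41) = 4.365; fraction as HOCl = 1/(1 + 4.365) = 0.1864.
Free chlorine required for 2.7 ppm HOCl: 2.7 / 0.1864 = 14.49 ppm.
FC to add: 14.49 − 0.6 = 13.89 mg/L as Cl₂.
Cl₂ equivalent: 13.89 mg/L × 1,870,000 L = 25,970 g.
Product at 14.5% available Cl: 25,970 / 0.145 = 179,100 g.
Volume: 179,100 g ÷ 1.13 g/mL = 158,500 mL.

158 L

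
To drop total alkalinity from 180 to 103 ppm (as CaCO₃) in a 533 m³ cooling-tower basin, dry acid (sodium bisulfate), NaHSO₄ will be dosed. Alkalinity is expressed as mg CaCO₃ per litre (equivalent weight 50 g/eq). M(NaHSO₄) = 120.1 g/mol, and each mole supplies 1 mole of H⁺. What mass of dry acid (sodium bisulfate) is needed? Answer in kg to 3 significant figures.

Volume: 533 m³ = 533,000 L.
Alkalinity to neutralize: (180 − 103) = 77 mg/L as CaCO₃ × 533,000 L = 41,040 g as CaCO₃.
Equivalents of H⁺ required: 41,040 ÷ 50 g/eq = 820.8 eq = 820.8 mol NaHSO₄.
Mass of NaHSO₄: 820.8 × 120.1 = 98,580 g.

98.6 kg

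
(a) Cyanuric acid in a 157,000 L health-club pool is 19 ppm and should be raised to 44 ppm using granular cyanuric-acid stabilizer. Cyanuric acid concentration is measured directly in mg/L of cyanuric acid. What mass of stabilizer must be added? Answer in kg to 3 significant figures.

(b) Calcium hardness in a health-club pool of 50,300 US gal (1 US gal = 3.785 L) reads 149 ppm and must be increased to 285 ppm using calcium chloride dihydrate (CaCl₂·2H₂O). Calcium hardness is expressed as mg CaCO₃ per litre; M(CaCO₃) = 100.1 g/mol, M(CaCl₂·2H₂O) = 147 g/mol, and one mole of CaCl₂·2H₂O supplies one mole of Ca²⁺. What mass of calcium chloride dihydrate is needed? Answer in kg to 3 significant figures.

(a) 3.92 kg; (b) 38.0 kg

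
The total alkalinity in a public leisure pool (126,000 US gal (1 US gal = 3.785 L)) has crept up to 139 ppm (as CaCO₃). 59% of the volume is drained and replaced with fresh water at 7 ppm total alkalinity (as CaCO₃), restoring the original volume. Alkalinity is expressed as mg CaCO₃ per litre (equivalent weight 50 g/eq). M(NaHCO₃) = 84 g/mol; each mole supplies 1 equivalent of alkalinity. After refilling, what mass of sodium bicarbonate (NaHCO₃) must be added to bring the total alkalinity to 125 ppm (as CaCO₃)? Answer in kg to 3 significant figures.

51.2 kg

Volume: 126,000 US gal × 3.785 L/gal = 476,910 L.
After draining 59% and refilling: 139 × 0.41 + 7 × 0.59 = 61.12 ppm.
Deficit to target: 125 − 61.12 = 63.88 mg/L.
As CaCO₃: 63.88 mg/L × 476,910 L = 30,470 g; ÷ 50 g/eq ÷ 1 = 609.3 mol NaHCO₃.
Mass: 609.3 × 84 = 51,180 g.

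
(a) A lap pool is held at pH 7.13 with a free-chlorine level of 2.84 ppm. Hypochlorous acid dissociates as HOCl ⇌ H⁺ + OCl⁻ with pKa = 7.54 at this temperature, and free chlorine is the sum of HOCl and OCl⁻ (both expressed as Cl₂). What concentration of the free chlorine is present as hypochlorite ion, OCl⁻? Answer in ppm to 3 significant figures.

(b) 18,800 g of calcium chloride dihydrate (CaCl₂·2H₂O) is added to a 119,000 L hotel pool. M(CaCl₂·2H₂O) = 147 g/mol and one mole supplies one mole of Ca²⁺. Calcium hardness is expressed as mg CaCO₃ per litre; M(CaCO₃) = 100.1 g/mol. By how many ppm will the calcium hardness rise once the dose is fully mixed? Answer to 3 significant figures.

(a) 0.795 ppm; (b) 108 ppm

(a) [OCl⁻]/[HOCl] = 10^(pH − pKa) = 10^(7.13 − 7.54) = 10^-0.41 = 0.389.
(a) Fraction as HOCl = 1 / (1 + 0.389) = 0.7199.
(a) OCl⁻ = (1 − 0.7199) × 2.84 ppm = 0.7954 ppm.

(b) Moles of Ca²⁺: 18,800 g ÷ 147 g/mol = 127.9 mol.
(b) As CaCO₃: 127.9 mol × 100.1 g/mol = 12,800 g.
(b) Rise: 12,800 g / 119,000 L × 1000 = 107.6 mg/L.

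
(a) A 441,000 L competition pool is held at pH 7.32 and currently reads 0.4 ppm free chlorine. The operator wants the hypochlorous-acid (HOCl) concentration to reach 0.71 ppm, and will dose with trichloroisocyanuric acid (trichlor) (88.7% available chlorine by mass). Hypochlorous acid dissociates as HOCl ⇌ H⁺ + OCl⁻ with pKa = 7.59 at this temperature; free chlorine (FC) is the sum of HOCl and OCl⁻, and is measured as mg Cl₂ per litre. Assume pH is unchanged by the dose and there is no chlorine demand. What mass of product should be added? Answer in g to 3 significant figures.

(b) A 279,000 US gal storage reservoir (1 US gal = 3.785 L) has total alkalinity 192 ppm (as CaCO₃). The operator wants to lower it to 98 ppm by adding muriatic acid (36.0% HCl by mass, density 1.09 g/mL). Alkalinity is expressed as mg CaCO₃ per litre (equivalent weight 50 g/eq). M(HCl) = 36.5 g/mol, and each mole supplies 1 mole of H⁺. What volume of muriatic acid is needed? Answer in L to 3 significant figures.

(a) 344 g; (b) 185 L

(a) [OCl⁻]/[HOCl] = 10^(pH − pKa) = 10^(7.32 − 7.59) = 0.537; fraction as HOCl = 1/(1 + 0.537) = 0.6506.
(a) Free chlorine required for 0.71 ppm HOCl: 0.71 / 0.6506 = 1.091 ppm.
(a) FC to add: 1.091 − 0.4 = 0.6913 mg/L as Cl₂.
(a) Cl₂ equivalent: 0.6913 mg/L × 441,000 L = 304.9 g.
(a) Product at 88.7% available Cl: 304.9 / 0.887 = 343.7 g.

(b) Volume: 279,000 US gal × 3.785 L/gal = 1,056,015 L.
(b) Alkalinity to neutralize: (192 − 98) = 94 mg/L as CaCO₃ × 1,056,015 L = 99,270 g as CaCO₃.
(b) Equivalents of H⁺ required: 99,270 ÷ 50 g/eq = 1985 eq = 1985 mol HCl.
(b) Mass of HCl: 1985 × 36.5 = 72,460 g.
(b) Mass of 36.0% solution: 72,460 / 0.36 = 201,300 g.
(b) Volume: 201,300 g ÷ 1.09 g/mL = 184,700 mL.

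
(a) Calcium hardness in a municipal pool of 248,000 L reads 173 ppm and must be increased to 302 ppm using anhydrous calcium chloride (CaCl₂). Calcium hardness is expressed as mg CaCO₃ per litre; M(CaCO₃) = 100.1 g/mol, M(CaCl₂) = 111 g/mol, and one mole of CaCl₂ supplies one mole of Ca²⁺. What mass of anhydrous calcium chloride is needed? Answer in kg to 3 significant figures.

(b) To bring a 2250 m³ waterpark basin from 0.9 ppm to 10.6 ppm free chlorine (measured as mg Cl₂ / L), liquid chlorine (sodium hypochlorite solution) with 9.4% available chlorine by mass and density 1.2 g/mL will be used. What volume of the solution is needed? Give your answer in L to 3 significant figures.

(a) 35.5 kg; (b) 193 L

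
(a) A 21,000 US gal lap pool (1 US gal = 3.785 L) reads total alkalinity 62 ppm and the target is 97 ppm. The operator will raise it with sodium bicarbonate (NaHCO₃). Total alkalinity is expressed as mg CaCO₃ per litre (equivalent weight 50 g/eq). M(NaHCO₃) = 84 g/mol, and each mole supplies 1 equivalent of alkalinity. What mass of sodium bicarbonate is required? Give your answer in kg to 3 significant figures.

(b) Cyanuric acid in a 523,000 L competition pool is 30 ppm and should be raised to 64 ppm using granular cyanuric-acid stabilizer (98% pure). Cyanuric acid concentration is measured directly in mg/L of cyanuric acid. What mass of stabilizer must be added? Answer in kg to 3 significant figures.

(a) 4.67 kg; (b) 18.1 kg

(a) Volume: 21,000 US gal × 3.785 L/gal = 79,485 L.
(a) Alkalinity to add: (97 − 62) = 35 mg/L as CaCO₃ × 79,485 L = 2782 g as CaCO₃.
(a) Equivalents: 2782 g ÷ 50 g/eq = 55.64 eq.
(a) NaHCO₃ supplies 1 eq per mole → 55.64 mol.
(a) Mass: 55.64 mol × 84 g/mol = 4674 g.

(b) CYA to add: (64 − 30) = 34 mg/L × 523,000 L = 17,780 g cyanuric acid.
(b) At 98% purity: 17,780 / 0.98 = 18,140 g product.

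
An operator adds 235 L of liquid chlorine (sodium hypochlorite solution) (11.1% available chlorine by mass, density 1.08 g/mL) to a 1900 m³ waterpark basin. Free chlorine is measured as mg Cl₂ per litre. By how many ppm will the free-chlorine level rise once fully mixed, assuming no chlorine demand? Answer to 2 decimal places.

14.83 ppm

Volume: 1900 m³ = 1,900,000 L.
Mass of solution: 235 L × 1000 mL/L × 1.08 g/mL = 253,800 g.
Available chlorine delivered: 253,800 g × 0.111 = 28,170 g as Cl₂.
Concentration rise: 28,170 g / 1,900,000 L = 14.83 mg/L = 14.83 ppm.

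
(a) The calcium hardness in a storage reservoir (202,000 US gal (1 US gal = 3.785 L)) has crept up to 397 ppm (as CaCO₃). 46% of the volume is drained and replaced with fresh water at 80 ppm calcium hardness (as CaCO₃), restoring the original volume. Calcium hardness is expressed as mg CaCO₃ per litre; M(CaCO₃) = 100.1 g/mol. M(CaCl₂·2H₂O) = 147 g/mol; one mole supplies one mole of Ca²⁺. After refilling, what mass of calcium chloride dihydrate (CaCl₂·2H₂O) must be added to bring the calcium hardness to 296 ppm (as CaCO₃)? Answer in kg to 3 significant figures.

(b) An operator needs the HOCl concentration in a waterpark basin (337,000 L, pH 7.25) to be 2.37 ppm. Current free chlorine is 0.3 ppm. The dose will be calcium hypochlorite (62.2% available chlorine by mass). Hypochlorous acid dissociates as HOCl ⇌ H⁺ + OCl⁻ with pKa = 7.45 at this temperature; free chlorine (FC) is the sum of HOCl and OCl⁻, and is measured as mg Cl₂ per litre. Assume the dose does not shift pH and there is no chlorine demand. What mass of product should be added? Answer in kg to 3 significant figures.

(a) 50.3 kg; (b) 1.93 kg

(a) Volume: 202,000 US gal × 3.785 L/gal = 764,570 L.
(a) After draining 46% and refilling: 397 × 0.54 + 80 × 0.46 = 251.18 ppm.
(a) Deficit to target: 296 − 251.18 = 44.82 mg/L.
(a) As CaCO₃: 44.82 mg/L × 764,570 L = 34,270 g; ÷ 100.1 = 342.3 mol Ca²⁺.
(a) Mass: 342.3 × 147 = 50,320 g.

(b) [OCl⁻]/[HOCl] = 10^(pH − pKa) = 10^(7.25 − 7.45) = 0.631; fraction as HOCl = 1/(1 + 0.631) = 0.6131.
(b) Free chlorine required for 2.37 ppm HOCl: 2.37 / 0.6131 = 3.865 ppm.
(b) FC to add: 3.865 − 0.3 = 3.565 mg/L as Cl₂.
(b) Cl₂ equivalent: 3.565 mg/L × 337,000 L = 1202 g.
(b) Product at 62.2% available Cl: 1202 / 0.622 = 1932 g.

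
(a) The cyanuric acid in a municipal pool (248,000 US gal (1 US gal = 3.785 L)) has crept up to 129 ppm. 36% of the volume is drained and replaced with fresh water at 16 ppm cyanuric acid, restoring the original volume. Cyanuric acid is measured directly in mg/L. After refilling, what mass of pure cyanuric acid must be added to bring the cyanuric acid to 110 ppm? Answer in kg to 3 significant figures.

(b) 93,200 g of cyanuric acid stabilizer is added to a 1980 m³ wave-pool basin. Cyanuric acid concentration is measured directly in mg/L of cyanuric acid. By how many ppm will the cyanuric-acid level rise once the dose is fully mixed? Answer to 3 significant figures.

(a) Volume: 248,000 US gal × 3.785 L/gal = 938,680 L.
(a) After draining 36% and refilling: 129 × 0.64 + 16 × 0.36 = 88.32 ppm.
(a) Deficit to target: 110 − 88.32 = 21.68 mg/L.
(a) Mass: 21.68 mg/L × 938,680 L = 20,350 g cyanuric acid.

(b) Volume: 1980 m³ = 1,980,000 L.
(b) Rise: 93,200 g / 1,980,000 L × 1000 = 47.07 mg/L.

(a) 20.4 kg; (b) 47.1 ppm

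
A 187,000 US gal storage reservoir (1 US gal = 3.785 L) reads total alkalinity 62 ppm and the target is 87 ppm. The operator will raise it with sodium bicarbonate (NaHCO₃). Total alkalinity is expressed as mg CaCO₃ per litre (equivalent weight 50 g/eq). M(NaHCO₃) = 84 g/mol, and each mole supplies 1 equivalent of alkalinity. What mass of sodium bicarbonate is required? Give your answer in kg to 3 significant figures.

29.7 kg

Volume: 187,000 US gal × 3.785 L/gal = 707,795 L.
Alkalinity to add: (87 − 62) = 25 mg/L as CaCO₃ × 707,795 L = 17,690 g as CaCO₃.
Equivalents: 17,690 g ÷ 50 g/eq = 353.9 eq.
NaHCO₃ supplies 1 eq per mole → 353.9 mol.
Mass: 353.9 mol × 84 g/mol = 29,730 g.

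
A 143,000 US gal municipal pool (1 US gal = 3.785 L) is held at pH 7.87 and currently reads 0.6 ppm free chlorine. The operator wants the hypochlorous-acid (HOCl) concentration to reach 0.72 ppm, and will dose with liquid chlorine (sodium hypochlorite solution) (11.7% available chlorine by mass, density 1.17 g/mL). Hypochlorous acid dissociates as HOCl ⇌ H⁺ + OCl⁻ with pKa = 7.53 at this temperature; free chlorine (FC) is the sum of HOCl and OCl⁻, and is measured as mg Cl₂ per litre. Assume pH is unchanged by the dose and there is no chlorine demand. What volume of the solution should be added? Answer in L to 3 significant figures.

6.70 L

Volume: 143,000 US gal × 3.785 L/gal = 541,255 L.
[OCl⁻]/[HOCl] = 10^(pH − pKa) = 10^(7.87 − 7.53) = 2.188; fraction as HOCl = 1/(1 + 2.188) = 0.3137.
Free chlorine required for 0.72 ppm HOCl: 0.72 / 0.3137 = 2.295 ppm.
FC to add: 2.295 − 0.6 = 1.695 mg/L as Cl₂.
Cl₂ equivalent: 1.695 mg/L × 541,255 L = 917.5 g.
Product at 11.7% available Cl: 917.5 / 0.117 = 7842 g.
Volume: 7842 g ÷ 1.17 g/mL = 6703 mL.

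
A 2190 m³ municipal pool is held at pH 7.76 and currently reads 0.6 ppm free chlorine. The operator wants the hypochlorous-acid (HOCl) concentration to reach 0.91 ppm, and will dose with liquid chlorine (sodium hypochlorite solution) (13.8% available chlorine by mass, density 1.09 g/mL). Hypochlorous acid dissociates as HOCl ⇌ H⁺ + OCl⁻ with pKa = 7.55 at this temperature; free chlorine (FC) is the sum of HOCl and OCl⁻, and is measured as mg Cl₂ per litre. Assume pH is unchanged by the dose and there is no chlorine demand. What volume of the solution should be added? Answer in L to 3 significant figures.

26.0 L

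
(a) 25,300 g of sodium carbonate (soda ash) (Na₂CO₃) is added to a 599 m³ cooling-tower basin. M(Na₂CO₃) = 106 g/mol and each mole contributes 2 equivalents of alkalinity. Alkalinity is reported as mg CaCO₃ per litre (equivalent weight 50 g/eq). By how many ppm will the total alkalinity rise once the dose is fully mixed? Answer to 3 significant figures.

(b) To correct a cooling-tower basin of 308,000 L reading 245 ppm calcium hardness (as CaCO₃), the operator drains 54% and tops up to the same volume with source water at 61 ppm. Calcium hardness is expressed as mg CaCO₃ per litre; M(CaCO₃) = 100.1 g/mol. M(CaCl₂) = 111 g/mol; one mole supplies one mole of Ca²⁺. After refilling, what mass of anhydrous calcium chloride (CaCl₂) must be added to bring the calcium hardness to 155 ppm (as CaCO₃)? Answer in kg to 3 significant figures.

(a) 39.8 ppm; (b) 3.20 kg

(a) Volume: 599 m³ = 599,000 L.
(a) Moles of Na₂CO₃: 25,300 g ÷ 106 g/mol = 238.7 mol → 477.4 eq of alkalinity.
(a) As CaCO₃: 477.4 eq × 50 g/eq = 23,870 g.
(a) Rise: 23,870 g / 599,000 L × 1000 = 39.85 mg/L.

(b) After draining 54% and refilling: 245 × 0.46 + 61 × 0.54 = 145.64 ppm.
(b) Deficit to target: 155 − 145.64 = 9.36 mg/L.
(b) As CaCO₃: 9.36 mg/L × 308,000 L = 2883 g; ÷ 100.1 = 28.8 mol Ca²⁺.
(b) Mass: 28.8 × 111 = 3197 g.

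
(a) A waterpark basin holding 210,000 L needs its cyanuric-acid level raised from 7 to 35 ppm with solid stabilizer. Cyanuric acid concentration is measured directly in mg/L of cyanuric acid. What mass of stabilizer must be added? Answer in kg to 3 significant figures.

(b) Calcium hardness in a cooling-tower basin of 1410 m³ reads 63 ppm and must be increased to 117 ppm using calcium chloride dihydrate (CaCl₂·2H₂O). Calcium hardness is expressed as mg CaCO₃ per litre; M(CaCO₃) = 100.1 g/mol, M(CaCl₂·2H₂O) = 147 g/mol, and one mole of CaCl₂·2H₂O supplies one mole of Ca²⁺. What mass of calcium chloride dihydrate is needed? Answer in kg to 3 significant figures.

(a) 5.88 kg; (b) 112 kg

(a) CYA to add: (35 − 7) = 28 mg/L × 210,000 L = 5880 g cyanuric acid.

(b) Volume: 1410 m³ = 1,410,000 L.
(b) Hardness to add: (117 − 63) = 54 mg/L as CaCO₃ × 1,410,000 L = 76,140 g as CaCO₃.
(b) Moles of Ca²⁺ (1 mol Ca²⁺ ≡ 1 mol CaCO₃): 76,140 / 100.1 g/mol = 760.6 mol.
(b) Mass of CaCl₂·2H₂O: 760.6 × 147 = 111,800 g.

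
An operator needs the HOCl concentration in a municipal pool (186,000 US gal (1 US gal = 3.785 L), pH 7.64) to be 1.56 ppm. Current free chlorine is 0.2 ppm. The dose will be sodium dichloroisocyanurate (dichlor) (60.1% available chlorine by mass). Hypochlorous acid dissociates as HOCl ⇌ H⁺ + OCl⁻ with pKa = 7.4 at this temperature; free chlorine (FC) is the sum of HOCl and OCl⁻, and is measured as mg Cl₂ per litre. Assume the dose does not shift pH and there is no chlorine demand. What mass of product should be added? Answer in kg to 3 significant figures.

Volume: 186,000 US gal × 3.785 L/gal = 704,010 L.
[OCl⁻]/[HOCl] = 10^(pH − pKa) = 10^(7.64 − 7.4) = 1.738; fraction as HOCl = 1/(1 + 1.738) = 0.3653.
Free chlorine required for 1.56 ppm HOCl: 1.56 / 0.3653 = 4.271 ppm.
FC to add: 4.271 − 0.2 = 4.071 mg/L as Cl₂.
Cl₂ equivalent: 4.071 mg/L × 704,010 L = 2866 g.
Product at 60.1% available Cl: 2866 / 0.601 = 4769 g.

4.77 kg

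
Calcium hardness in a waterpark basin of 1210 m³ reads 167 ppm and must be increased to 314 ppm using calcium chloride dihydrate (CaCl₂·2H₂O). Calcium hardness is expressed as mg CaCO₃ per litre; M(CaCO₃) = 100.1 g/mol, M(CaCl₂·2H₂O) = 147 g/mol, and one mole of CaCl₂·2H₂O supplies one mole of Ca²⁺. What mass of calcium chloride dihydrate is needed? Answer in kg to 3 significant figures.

Volume: 1210 m³ = 1,210,000 L.
Hardness to add: (314 − 167) = 147 mg/L as CaCO₃ × 1,210,000 L = 177,900 g as CaCO₃.
Moles of Ca²⁺ (1 mol Ca²⁺ ≡ 1 mol CaCO₃): 177,900 / 100.1 g/mol = 1777 mol.
Mass of CaCl₂·2H₂O: 1777 × 147 = 261,200 g.

261 kg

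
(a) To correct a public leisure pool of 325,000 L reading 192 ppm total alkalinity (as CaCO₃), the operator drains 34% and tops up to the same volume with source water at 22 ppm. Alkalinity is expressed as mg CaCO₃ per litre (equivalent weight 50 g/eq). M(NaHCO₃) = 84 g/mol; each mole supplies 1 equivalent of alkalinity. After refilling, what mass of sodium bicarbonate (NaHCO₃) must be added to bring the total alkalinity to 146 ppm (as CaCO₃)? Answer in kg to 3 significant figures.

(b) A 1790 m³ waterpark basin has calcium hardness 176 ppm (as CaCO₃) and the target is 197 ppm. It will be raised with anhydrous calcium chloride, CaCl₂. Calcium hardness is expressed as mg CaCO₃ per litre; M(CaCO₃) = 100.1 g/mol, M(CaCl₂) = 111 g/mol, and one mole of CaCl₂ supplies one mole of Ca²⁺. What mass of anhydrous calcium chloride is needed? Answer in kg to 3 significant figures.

(a) After draining 34% and refilling: 192 × 0.66 + 22 × 0.34 = 134.2 ppm.
(a) Deficit to target: 146 − 134.2 = 11.8 mg/L.
(a) As CaCO₃: 11.8 mg/L × 325,000 L = 3835 g; ÷ 50 g/eq ÷ 1 = 76.7 mol NaHCO₃.
(a) Mass: 76.7 × 84 = 6443 g.

(b) Volume: 1790 m³ = 1,790,000 L.
(b) Hardness to add: (197 − 176) = 21 mg/L as CaCO₃ × 1,790,000 L = 37,590 g as CaCO₃.
(b) Moles of Ca²⁺ (1 mol Ca²⁺ ≡ 1 mol CaCO₃): 37,590 / 100.1 g/mol = 375.5 mol.
(b) Mass of CaCl₂: 375.5 × 111 = 41,680 g.

(a) 6.44 kg; (b) 41.7 kg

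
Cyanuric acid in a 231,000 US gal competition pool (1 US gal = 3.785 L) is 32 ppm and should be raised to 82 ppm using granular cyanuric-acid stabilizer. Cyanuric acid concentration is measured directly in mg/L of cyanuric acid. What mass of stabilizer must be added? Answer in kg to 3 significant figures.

43.7 kg

Volume: 231,000 US gal × 3.785 L/gal = 874,335 L.
CYA to add: (82 − 32) = 50 mg/L × 874,335 L = 43,720 g cyanuric acid.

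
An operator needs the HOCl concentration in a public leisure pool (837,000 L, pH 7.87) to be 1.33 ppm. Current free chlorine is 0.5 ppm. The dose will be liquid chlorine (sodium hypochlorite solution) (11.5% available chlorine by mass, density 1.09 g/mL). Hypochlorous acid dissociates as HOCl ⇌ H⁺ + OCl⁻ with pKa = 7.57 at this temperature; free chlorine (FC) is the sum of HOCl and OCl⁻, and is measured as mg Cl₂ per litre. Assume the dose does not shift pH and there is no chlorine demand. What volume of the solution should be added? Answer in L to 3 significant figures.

[OCl⁻]/[HOCl] = 10^(pH − pKa) = 10^(7.87 − 7.57) = 1.995; fraction as HOCl = 1/(1 + 1.995) = 0.3339.
Free chlorine required for 1.33 ppm HOCl: 1.33 / 0.3339 = 3.984 ppm.
FC to add: 3.984 − 0.5 = 3.484 mg/L as Cl₂.
Cl₂ equivalent: 3.484 mg/L × 837,000 L = 2916 g.
Product at 11.5% available Cl: 2916 / 0.115 = 25,360 g.
Volume: 25,360 g ÷ 1.09 g/mL = 23,260 mL.

23.3 L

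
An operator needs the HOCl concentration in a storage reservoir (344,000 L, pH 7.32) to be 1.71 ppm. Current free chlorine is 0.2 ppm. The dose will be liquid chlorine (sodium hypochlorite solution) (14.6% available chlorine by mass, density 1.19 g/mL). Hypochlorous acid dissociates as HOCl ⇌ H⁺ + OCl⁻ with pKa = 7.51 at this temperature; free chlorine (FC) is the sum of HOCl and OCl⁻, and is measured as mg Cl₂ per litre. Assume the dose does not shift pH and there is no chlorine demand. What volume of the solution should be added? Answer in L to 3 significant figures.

5.18 L

[OCl⁻]/[HOCl] = 10^(pH − pKa) = 10^(7.32 − 7.51) = 0.6457; fraction as HOCl = 1/(1 + 0.6457) = 0.6077.
Free chlorine required for 1.71 ppm HOCl: 1.71 / 0.6077 = 2.814 ppm.
FC to add: 2.814 − 0.2 = 2.614 mg/L as Cl₂.
Cl₂ equivalent: 2.614 mg/L × 344,000 L = 899.2 g.
Product at 14.6% available Cl: 899.2 / 0.146 = 6159 g.
Volume: 6159 g ÷ 1.19 g/mL = 5176 mL.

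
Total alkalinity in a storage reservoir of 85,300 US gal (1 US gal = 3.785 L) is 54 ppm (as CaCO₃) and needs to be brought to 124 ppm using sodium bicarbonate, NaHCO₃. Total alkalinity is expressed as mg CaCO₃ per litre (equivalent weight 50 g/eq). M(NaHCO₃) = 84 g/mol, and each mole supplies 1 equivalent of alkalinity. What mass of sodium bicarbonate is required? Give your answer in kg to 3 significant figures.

Volume: 85,300 US gal × 3.785 L/gal = 322,860 L.
Alkalinity to add: (124 − 54) = 70 mg/L as CaCO₃ × 322,860 L = 22,600 g as CaCO₃.
Equivalents: 22,600 g ÷ 50 g/eq = 452 eq.
NaHCO₃ supplies 1 eq per mole → 452 mol.
Mass: 452 mol × 84 g/mol = 37,970 g.

38.0 kg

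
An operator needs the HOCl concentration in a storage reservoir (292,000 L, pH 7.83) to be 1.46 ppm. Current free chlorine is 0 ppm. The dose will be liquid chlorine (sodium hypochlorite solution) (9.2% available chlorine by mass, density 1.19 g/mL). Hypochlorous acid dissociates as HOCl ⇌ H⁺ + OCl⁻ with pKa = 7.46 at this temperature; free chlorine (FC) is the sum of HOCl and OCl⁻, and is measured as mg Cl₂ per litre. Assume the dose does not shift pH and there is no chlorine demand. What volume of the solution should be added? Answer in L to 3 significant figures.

13.0 L

[OCl⁻]/[HOCl] = 10^(pH − pKa) = 10^(7.83 − 7.46) = 2.344; fraction as HOCl = 1/(1 + 2.344) = 0.299.
Free chlorine required for 1.46 ppm HOCl: 1.46 / 0.299 = 4.883 ppm.
FC to add: 4.883 − 0 = 4.883 mg/L as Cl₂.
Cl₂ equivalent: 4.883 mg/L × 292,000 L = 1426 g.
Product at 9.2% available Cl: 1426 / 0.092 = 15,500 g.
Volume: 15,500 g ÷ 1.19 g/mL = 13,020 mL.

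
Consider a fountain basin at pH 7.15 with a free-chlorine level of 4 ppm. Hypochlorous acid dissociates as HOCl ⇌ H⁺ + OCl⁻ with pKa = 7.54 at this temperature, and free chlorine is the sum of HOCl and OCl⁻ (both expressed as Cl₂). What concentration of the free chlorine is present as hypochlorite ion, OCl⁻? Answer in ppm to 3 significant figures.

[OCl⁻]/[HOCl] = 10^(pH − pKa) = 10^(7.15 − 7.54) = 10^-0.39 = 0.4074.
Fraction as HOCl = 1 / (1 + 0.4074) = 0.7105.
OCl⁻ = (1 − 0.7105) × 4 ppm = 1.158 ppm.

1.16 ppm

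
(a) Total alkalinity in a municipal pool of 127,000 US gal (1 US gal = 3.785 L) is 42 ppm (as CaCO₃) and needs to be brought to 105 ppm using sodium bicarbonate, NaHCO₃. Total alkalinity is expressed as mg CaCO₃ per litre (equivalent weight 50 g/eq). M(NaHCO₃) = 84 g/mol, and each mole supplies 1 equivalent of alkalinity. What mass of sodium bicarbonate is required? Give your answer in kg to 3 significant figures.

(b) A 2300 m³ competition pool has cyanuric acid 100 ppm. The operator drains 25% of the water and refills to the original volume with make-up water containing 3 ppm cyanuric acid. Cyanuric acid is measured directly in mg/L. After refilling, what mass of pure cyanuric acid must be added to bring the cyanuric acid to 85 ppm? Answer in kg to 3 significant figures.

(a) 50.9 kg; (b) 21.3 kg

(a) Volume: 127,000 US gal × 3.785 L/gal = 480,695 L.
(a) Alkalinity to add: (105 − 42) = 63 mg/L as CaCO₃ × 480,695 L = 30,280 g as CaCO₃.
(a) Equivalents: 30,280 g ÷ 50 g/eq = 605.7 eq.
(a) NaHCO₃ supplies 1 eq per mole → 605.7 mol.
(a) Mass: 605.7 mol × 84 g/mol = 50,880 g.

(b) Volume: 2300 m³ = 2,300,000 L.
(b) After draining 25% and refilling: 100 × 0.75 + 3 × 0.25 = 75.75 ppm.
(b) Deficit to target: 85 − 75.75 = 9.25 mg/L.
(b) Mass: 9.25 mg/L × 2,300,000 L = 21,280 g cyanuric acid.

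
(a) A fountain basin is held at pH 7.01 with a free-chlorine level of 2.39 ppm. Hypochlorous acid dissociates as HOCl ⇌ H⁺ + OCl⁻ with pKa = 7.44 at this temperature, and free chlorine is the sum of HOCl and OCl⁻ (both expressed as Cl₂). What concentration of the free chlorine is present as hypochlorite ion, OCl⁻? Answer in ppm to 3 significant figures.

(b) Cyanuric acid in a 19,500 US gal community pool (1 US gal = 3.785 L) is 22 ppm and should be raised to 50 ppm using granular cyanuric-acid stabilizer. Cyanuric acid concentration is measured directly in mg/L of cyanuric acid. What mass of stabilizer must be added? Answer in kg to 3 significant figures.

(a) 0.647 ppm; (b) 2.07 kg

(a) [OCl⁻]/[HOCl] = 10^(pH − pKa) = 10^(7.01 − 7.44) = 10^-0.43 = 0.3715.
(a) Fraction as HOCl = 1 / (1 + 0.3715) = 0.7291.
(a) OCl⁻ = (1 − 0.7291) × 2.39 ppm = 0.6474 ppm.

(b) Volume: 19,500 US gal × 3.785 L/gal = 73,808 L.
(b) CYA to add: (50 − 22) = 28 mg/L × 73,808 L = 2067 g cyanuric acid.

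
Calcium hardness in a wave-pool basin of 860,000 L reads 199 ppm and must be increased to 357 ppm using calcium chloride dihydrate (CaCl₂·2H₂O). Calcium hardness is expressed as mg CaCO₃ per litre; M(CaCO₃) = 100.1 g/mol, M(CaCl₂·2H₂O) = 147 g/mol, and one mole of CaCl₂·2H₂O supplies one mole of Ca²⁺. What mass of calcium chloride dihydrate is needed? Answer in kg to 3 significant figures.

200 kg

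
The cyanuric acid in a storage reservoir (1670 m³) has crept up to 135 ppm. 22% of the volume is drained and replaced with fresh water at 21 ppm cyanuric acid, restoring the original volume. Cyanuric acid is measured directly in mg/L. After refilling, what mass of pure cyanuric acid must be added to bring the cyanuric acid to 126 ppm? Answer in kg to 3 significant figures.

Volume: 1670 m³ = 1,670,000 L.
After draining 22% and refilling: 135 × 0.78 + 21 × 0.22 = 109.92 ppm.
Deficit to target: 126 − 109.92 = 16.08 mg/L.
Mass: 16.08 mg/L × 1,670,000 L = 26,850 g cyanuric acid.

26.9 kg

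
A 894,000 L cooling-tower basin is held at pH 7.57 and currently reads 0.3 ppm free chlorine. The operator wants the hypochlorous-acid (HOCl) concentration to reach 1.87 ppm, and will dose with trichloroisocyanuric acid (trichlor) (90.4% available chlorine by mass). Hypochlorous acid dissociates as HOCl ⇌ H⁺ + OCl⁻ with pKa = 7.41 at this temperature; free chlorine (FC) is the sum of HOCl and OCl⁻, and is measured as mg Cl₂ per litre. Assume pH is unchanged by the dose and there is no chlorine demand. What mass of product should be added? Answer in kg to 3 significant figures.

4.23 kg

[OCl⁻]/[HOCl] = 10^(pH − pKa) = 10^(7.57 − 7.41) = 1.445; fraction as HOCl = 1/(1 + 1.445) = 0.4089.
Free chlorine required for 1.87 ppm HOCl: 1.87 / 0.4089 = 4.573 ppm.
FC to add: 4.573 − 0.3 = 4.273 mg/L as Cl₂.
Cl₂ equivalent: 4.273 mg/L × 894,000 L = 3820 g.
Product at 90.4% available Cl: 3820 / 0.904 = 4226 g.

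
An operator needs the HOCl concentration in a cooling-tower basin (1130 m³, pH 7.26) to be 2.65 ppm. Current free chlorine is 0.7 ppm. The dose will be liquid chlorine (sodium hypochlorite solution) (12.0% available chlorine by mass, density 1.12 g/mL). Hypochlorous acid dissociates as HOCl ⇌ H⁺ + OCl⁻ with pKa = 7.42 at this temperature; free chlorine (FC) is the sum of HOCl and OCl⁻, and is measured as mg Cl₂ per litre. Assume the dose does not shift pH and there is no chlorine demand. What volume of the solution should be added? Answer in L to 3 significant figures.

31.8 L

Volume: 1130 m³ = 1,130,000 L.
[OCl⁻]/[HOCl] = 10^(pH − pKa) = 10^(7.26 − 7.42) = 0.6918; fraction as HOCl = 1/(1 + 0.6918) = 0.5911.
Free chlorine required for 2.65 ppm HOCl: 2.65 / 0.5911 = 4.483 ppm.
FC to add: 4.483 − 0.7 = 3.783 mg/L as Cl₂.
Cl₂ equivalent: 3.783 mg/L × 1,130,000 L = 4275 g.
Product at 12.0% available Cl: 4275 / 0.12 = 35,630 g.
Volume: 35,630 g ÷ 1.12 g/mL = 31,810 mL.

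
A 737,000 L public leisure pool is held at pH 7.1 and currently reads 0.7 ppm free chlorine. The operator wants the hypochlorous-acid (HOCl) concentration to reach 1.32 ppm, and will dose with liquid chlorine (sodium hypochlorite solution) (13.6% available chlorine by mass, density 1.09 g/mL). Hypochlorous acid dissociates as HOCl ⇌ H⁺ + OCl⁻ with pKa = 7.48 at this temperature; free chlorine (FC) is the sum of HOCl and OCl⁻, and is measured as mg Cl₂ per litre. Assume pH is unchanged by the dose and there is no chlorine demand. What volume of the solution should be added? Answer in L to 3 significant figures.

[OCl⁻]/[HOCl] = 10^(pH − pKa) = 10^(7.1 − 7.48) = 0.4169; fraction as HOCl = 1/(1 + 0.4169) = 0.7058.
Free chlorine required for 1.32 ppm HOCl: 1.32 / 0.7058 = 1.87 ppm.
FC to add: 1.87 − 0.7 = 1.17 mg/L as Cl₂.
Cl₂ equivalent: 1.17 mg/L × 737,000 L = 862.5 g.
Product at 13.6% available Cl: 862.5 / 0.136 = 6342 g.
Volume: 6342 g ÷ 1.09 g/mL = 5818 mL.

5.82 L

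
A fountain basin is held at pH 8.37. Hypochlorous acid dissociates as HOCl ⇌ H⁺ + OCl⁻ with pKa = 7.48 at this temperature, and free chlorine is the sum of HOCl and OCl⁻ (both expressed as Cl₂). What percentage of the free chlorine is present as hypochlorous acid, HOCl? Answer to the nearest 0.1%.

11.4%

[OCl⁻]/[HOCl] = 10^(pH − pKa) = 10^(8.37 − 7.48) = 10^0.89 = 7.762.
Fraction as HOCl = 1 / (1 + 7.762) = 0.1141.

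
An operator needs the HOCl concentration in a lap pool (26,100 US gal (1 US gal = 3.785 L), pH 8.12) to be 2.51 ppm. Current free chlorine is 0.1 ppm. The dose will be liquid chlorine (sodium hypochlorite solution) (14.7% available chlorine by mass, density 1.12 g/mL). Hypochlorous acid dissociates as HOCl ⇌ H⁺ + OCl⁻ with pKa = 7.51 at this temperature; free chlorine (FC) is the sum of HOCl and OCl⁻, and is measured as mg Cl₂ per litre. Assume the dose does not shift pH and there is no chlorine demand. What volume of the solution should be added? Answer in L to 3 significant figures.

7.58 L

Volume: 26,100 US gal × 3.785 L/gal = 98,788 L.
[OCl⁻]/[HOCl] = 10^(pH − pKa) = 10^(8.12 − 7.51) = 4.074; fraction as HOCl = 1/(1 + 4.074) = 0.1971.
Free chlorine required for 2.51 ppm HOCl: 2.51 / 0.1971 = 12.74 ppm.
FC to add: 12.74 − 0.1 = 12.64 mg/L as Cl₂.
Cl₂ equivalent: 12.64 mg/L × 98,788 L = 1248 g.
Product at 14.7% available Cl: 1248 / 0.147 = 8491 g.
Volume: 8491 g ÷ 1.12 g/mL = 7581 mL.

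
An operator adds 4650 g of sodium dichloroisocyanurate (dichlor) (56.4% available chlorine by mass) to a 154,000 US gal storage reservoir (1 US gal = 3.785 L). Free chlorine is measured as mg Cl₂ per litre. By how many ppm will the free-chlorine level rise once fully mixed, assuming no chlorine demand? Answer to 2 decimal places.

4.50 ppm

Volume: 154,000 US gal × 3.785 L/gal = 582,890 L.
Available chlorine delivered: 4650 g × 0.564 = 2623 g as Cl₂.
Concentration rise: 2623 g / 582,890 L = 4.499 mg/L = 4.50 ppm.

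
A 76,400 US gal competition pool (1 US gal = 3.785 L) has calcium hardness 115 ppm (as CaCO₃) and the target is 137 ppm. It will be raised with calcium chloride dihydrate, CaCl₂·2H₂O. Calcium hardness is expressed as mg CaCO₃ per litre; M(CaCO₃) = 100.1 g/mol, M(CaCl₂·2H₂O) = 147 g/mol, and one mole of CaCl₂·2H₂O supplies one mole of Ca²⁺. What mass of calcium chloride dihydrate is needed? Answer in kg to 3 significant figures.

Volume: 76,400 US gal × 3.785 L/gal = 289,174 L.
Hardness to add: (137 − 115) = 22 mg/L as CaCO₃ × 289,174 L = 6362 g as CaCO₃.
Moles of Ca²⁺ (1 mol Ca²⁺ ≡ 1 mol CaCO₃): 6362 / 100.1 g/mol = 63.55 mol.
Mass of CaCl₂·2H₂O: 63.55 × 147 = 9343 g.

9.34 kg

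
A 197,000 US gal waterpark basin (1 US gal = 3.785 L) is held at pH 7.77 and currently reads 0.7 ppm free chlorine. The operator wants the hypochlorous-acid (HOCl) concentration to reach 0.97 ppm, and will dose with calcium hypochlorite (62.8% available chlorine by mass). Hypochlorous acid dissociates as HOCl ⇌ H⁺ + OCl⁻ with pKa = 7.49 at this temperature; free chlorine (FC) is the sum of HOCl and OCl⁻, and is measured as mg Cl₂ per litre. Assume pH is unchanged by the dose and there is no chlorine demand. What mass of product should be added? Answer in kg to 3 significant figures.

2.52 kg

Volume: 197,000 US gal × 3.785 L/gal = 745,645 L.
[OCl⁻]/[HOCl] = 10^(pH − pKa) = 10^(7.77 − 7.49) = 1.905; fraction as HOCl = 1/(1 + 1.905) = 0.3442.
Free chlorine required for 0.97 ppm HOCl: 0.97 / 0.3442 = 2.818 ppm.
FC to add: 2.818 − 0.7 = 2.118 mg/L as Cl₂.
Cl₂ equivalent: 2.118 mg/L × 745,645 L = 1579 g.
Product at 62.8% available Cl: 1579 / 0.628 = 2515 g.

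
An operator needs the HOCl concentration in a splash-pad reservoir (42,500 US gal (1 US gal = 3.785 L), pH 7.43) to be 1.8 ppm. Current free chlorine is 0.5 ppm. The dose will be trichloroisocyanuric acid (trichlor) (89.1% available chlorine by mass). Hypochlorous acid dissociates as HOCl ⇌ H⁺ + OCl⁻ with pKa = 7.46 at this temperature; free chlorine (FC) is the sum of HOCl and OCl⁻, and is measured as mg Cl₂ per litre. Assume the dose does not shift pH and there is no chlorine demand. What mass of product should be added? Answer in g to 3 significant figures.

Volume: 42,500 US gal × 3.785 L/gal = 160,862 L.
[OCl⁻]/[HOCl] = 10^(pH − pKa) = 10^(7.43 − 7.46) = 0.9333; fraction as HOCl = 1/(1 + 0.9333) = 0.5173.
Free chlorine required for 1.8 ppm HOCl: 1.8 / 0.5173 = 3.48 ppm.
FC to add: 3.48 − 0.5 = 2.98 mg/L as Cl₂.
Cl₂ equivalent: 2.98 mg/L × 160,862 L = 479.3 g.
Product at 89.1% available Cl: 479.3 / 0.891 = 538 g.

538 g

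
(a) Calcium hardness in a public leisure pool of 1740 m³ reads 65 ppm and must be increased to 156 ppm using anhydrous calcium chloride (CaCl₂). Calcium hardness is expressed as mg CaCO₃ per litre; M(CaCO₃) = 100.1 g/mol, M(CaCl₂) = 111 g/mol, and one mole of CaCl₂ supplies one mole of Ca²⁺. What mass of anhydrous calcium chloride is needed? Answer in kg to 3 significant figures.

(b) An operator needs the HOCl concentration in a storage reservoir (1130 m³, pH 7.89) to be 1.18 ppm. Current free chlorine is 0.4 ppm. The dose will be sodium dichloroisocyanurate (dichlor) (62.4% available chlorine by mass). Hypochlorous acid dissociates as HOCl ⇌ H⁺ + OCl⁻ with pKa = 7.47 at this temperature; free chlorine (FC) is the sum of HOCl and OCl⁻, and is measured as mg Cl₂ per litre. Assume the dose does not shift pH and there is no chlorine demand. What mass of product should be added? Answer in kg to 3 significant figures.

(a) 176 kg; (b) 7.03 kg

(a) Volume: 1740 m³ = 1,740,000 L.
(a) Hardness to add: (156 − 65) = 91 mg/L as CaCO₃ × 1,740,000 L = 158,300 g as CaCO₃.
(a) Moles of Ca²⁺ (1 mol Ca²⁺ ≡ 1 mol CaCO₃): 158,300 / 100.1 g/mol = 1582 mol.
(a) Mass of CaCl₂: 1582 × 111 = 175,600 g.

(b) Volume: 1130 m³ = 1,130,000 L.
(b) [OCl⁻]/[HOCl] = 10^(pH − pKa) = 10^(7.89 − 7.47) = 2.63; fraction as HOCl = 1/(1 + 2.63) = 0.2755.
(b) Free chlorine required for 1.18 ppm HOCl: 1.18 / 0.2755 = 4.284 ppm.
(b) FC to add: 4.284 − 0.4 = 3.884 mg/L as Cl₂.
(b) Cl₂ equivalent: 3.884 mg/L × 1,130,000 L = 4389 g.
(b) Product at 62.4% available Cl: 4389 / 0.624 = 7033 g.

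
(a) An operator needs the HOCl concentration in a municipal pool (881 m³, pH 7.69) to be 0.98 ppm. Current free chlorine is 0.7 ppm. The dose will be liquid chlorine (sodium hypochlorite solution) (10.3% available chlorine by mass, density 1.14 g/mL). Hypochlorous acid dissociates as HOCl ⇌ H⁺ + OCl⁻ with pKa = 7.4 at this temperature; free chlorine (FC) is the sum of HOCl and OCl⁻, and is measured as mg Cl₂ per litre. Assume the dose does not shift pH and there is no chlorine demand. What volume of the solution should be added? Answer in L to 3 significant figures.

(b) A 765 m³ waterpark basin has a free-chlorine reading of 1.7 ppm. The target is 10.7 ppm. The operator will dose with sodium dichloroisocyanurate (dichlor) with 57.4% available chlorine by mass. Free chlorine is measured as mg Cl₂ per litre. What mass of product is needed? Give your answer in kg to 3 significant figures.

(a) 16.4 L; (b) 12.0 kg

(a) Volume: 881 m³ = 881,000 L.
(a) [OCl⁻]/[HOCl] = 10^(pH − pKa) = 10^(7.69 − 7.4) = 1.95; fraction as HOCl = 1/(1 + 1.95) = 0.339.
(a) Free chlorine required for 0.98 ppm HOCl: 0.98 / 0.339 = 2.891 ppm.
(a) FC to add: 2.891 − 0.7 = 2.191 mg/L as Cl₂.
(a) Cl₂ equivalent: 2.191 mg/L × 881,000 L = 1930 g.
(a) Product at 10.3% available Cl: 1930 / 0.103 = 18,740 g.
(a) Volume: 18,740 g ÷ 1.14 g/mL = 16,440 mL.

(b) Volume: 765 m³ = 765,000 L.
(b) Chlorine deficit: 10.7 − 1.7 = 9 ppm = 9 mg/L as Cl₂.
(b) Cl₂ equivalent needed: 9 mg/L × 765,000 L = 6,885,000 mg = 6885 g.
(b) Product at 57.4% available chlorine: 6885 / 0.574 = 11,990 g.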